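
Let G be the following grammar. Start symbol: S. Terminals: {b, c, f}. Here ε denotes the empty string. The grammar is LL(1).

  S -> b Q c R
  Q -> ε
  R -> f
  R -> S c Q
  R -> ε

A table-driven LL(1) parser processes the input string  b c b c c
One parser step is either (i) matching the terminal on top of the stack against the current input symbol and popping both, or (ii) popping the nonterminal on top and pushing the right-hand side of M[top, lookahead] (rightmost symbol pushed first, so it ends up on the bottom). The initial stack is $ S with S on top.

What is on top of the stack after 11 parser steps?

step 1: stack=$ S  input=b c b c c $  — expand S -> b Q c R
step 2: stack=$ R c Q b  input=b c b c c $  — match b
step 3: stack=$ R c Q  input=c b c c $  — expand Q -> ε
step 4: stack=$ R c  input=c b c c $  — match c
step 5: stack=$ R  input=b c c $  — expand R -> S c Q
step 6: stack=$ Q c S  input=b c c $  — expand S -> b Q c R
step 7: stack=$ Q c R c Q b  input=b c c $  — match b
step 8: stack=$ Q c R c Q  input=c c $  — expand Q -> ε
step 9: stack=$ Q c R c  input=c c $  — match c
step 10: stack=$ Q c R  input=c $  — expand R -> ε
step 11: stack=$ Q c  input=c $  — match c
Stack after step 11: $ Q (top = Q).

Q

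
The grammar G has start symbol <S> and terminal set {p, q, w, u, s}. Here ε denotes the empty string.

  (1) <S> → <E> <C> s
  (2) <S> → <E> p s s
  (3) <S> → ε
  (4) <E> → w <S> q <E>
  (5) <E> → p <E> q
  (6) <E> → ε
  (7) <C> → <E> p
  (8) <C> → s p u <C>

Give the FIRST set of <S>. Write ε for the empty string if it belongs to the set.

FIRST(<E>): from <E>→w <S> q <E> we get {w}; from <E>→p <E> q we get {p}; from <E>→ε we get {ε}. So FIRST(<E>) = {ε, p, w}.
FIRST(<C>): from <C>→<E> p we get {p, w}; from <C>→s p u <C> we get {s}. So FIRST(<C>) = {p, s, w}.
FIRST(<S>): from <S>→<E> <C> s we get {p, s, w}; from <S>→<E> p s s we get {p, w}; from <S>→ε we get {ε}. So FIRST(<S>) = {ε, p, s, w}.

{ε, p, s, w}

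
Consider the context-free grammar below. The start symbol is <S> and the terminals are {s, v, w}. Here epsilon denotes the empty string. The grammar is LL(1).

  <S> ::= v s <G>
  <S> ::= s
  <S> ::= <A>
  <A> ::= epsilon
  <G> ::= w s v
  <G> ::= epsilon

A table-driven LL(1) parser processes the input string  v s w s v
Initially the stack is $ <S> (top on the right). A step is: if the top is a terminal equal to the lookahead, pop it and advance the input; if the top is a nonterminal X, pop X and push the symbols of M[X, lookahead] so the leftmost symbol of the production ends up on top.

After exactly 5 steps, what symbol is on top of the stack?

     Stack      Input        Action
  1  $ <S>      v s w s v $  expand <S> ::= v s <G>
  2  $ <G> s v  v s w s v $  match v
  3  $ <G> s    s w s v $    match s
  4  $ <G>      w s v $      expand <G> ::= w s v
  5  $ v s w    w s v $      match w
Stack after step 5: $ v s (top = s).

s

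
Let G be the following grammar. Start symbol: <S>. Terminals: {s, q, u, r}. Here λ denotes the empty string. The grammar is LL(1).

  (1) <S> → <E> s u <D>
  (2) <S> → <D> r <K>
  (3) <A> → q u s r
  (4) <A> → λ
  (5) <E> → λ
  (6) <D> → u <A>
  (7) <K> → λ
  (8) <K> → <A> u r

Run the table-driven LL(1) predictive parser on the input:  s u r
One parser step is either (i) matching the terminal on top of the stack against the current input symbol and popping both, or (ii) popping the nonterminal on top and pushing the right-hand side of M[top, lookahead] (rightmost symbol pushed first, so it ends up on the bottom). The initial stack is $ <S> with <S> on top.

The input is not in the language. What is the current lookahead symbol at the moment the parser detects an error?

     Stack          Input    Action
  1  $ <S>          s u r $  expand <S> → <E> s u <D>
  2  $ <D> u s <E>  s u r $  expand <E> → λ
  3  $ <D> u s      s u r $  match s
  4  $ <D> u        u r $    match u
  5  $ <D>          r $      error: M[<D>, r] is empty

r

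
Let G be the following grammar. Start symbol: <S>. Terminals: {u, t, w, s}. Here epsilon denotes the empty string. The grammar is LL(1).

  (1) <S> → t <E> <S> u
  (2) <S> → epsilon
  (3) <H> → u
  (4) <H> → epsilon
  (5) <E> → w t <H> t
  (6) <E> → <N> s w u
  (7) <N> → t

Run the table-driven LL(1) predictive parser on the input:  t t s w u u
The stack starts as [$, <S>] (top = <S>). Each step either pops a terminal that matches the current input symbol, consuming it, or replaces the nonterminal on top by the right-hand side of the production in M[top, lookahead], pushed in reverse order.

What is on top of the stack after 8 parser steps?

<S>

     Stack              Input          Action
  1  $ <S>              t t s w u u $  expand <S> → t <E> <S> u
  2  $ u <S> <E> t      t t s w u u $  match t
  3  $ u <S> <E>        t s w u u $    expand <E> → <N> s w u
  4  $ u <S> u w s <N>  t s w u u $    expand <N> → t
  5  $ u <S> u w s t    t s w u u $    match t
  6  $ u <S> u w s      s w u u $      match s
  7  $ u <S> u w        w u u $        match w
  8  $ u <S> u          u u $          match u
Stack after step 8: $ u <S> (top = <S>).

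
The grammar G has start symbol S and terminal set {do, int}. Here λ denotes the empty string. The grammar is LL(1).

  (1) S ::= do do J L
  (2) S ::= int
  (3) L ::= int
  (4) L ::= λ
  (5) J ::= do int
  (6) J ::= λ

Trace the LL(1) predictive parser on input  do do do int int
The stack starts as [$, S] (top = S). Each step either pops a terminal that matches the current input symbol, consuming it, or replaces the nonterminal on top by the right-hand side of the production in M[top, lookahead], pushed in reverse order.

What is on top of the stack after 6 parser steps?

L

step 1: stack=$ S  input=do do do int int $  — expand S ::= do do J L
step 2: stack=$ L J do do  input=do do do int int $  — match do
step 3: stack=$ L J do  input=do do int int $  — match do
step 4: stack=$ L J  input=do int int $  — expand J ::= do int
step 5: stack=$ L int do  input=do int int $  — match do
step 6: stack=$ L int  input=int int $  — match int
Stack after step 6: $ L (top = L).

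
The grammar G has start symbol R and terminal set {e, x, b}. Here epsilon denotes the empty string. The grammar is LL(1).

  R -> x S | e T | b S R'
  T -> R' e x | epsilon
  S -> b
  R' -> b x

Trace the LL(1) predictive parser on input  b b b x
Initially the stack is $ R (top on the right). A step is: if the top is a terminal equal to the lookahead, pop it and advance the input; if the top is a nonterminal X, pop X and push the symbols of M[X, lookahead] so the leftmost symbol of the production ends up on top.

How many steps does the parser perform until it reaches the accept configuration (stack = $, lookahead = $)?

     Stack     Input      Action
  1  $ R       b b b x $  expand R -> b S R'
  2  $ R' S b  b b b x $  match b
  3  $ R' S    b b x $    expand S -> b
  4  $ R' b    b b x $    match b
  5  $ R'      b x $      expand R' -> b x
  6  $ x b     b x $      match b
  7  $ x       x $        match x
Accept reached after 7 steps.

7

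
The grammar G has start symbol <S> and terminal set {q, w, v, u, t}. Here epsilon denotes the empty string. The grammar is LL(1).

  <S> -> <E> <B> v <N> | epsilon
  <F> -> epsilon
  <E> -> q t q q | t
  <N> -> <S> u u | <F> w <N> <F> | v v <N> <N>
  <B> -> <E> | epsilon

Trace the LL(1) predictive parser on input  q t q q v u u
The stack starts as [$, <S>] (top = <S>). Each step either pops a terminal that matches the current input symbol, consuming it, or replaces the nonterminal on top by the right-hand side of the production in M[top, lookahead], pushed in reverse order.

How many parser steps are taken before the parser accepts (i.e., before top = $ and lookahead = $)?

step 1: stack=$ <S>  input=q t q q v u u $  — expand <S> -> <E> <B> v <N>
step 2: stack=$ <N> v <B> <E>  input=q t q q v u u $  — expand <E> -> q t q q
step 3: stack=$ <N> v <B> q q t q  input=q t q q v u u $  — match q
step 4: stack=$ <N> v <B> q q t  input=t q q v u u $  — match t
step 5: stack=$ <N> v <B> q q  input=q q v u u $  — match q
step 6: stack=$ <N> v <B> q  input=q v u u $  — match q
step 7: stack=$ <N> v <B>  input=v u u $  — expand <B> -> epsilon
step 8: stack=$ <N> v  input=v u u $  — match v
step 9: stack=$ <N>  input=u u $  — expand <N> -> <S> u u
step 10: stack=$ u u <S>  input=u u $  — expand <S> -> epsilon
step 11: stack=$ u u  input=u u $  — match u
step 12: stack=$ u  input=u $  — match u
Accept reached after 12 steps.

12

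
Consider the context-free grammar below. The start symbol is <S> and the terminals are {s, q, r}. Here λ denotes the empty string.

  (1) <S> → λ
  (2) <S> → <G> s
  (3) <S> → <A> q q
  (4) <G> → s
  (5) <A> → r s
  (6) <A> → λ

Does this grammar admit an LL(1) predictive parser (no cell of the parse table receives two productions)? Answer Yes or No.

FIRST(<S>) = {λ, q, r, s}
FIRST(<G>) = {s}
FIRST(<A>) = {λ, r}
FOLLOW(<S>) = {$}
FOLLOW(<G>) = {s}
FOLLOW(<A>) = {q}
Each cell of M receives at most one production.

Yes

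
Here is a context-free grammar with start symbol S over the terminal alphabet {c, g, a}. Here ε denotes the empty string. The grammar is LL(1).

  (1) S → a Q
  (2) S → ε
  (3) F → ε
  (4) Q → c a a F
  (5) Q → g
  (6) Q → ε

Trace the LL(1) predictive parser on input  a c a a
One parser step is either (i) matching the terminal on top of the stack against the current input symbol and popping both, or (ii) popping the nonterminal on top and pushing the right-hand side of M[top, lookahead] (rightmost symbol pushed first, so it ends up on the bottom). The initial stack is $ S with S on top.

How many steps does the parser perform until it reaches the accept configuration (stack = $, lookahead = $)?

7

step 1: stack=$ S  input=a c a a $  — expand S → a Q
step 2: stack=$ Q a  input=a c a a $  — match a
step 3: stack=$ Q  input=c a a $  — expand Q → c a a F
step 4: stack=$ F a a c  input=c a a $  — match c
step 5: stack=$ F a a  input=a a $  — match a
step 6: stack=$ F a  input=a $  — match a
step 7: stack=$ F  input=$  — expand F → ε
Accept reached after 7 steps.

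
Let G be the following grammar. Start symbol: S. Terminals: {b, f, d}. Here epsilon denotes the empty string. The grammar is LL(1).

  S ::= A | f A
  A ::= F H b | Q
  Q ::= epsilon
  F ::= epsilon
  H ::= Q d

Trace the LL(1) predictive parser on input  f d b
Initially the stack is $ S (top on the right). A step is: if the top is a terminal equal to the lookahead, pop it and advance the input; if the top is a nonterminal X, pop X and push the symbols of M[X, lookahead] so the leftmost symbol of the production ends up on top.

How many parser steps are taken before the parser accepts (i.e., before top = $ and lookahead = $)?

8

step 1: stack=$ S  input=f d b $  — expand S ::= f A
step 2: stack=$ A f  input=f d b $  — match f
step 3: stack=$ A  input=d b $  — expand A ::= F H b
step 4: stack=$ b H F  input=d b $  — expand F ::= epsilon
step 5: stack=$ b H  input=d b $  — expand H ::= Q d
step 6: stack=$ b d Q  input=d b $  — expand Q ::= epsilon
step 7: stack=$ b d  input=d b $  — match d
step 8: stack=$ b  input=b $  — match b
Accept reached after 8 steps.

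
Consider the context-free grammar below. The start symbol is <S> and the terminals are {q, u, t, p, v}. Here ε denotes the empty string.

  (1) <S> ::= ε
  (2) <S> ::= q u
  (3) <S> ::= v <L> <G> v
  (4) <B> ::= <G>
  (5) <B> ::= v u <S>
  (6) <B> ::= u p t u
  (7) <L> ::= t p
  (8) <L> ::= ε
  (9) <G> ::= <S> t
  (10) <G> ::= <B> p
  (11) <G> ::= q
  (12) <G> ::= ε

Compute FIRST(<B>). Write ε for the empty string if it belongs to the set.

{ε, p, q, t, u, v}

FIRST(<S>): from <S>::=ε we get {ε}; from <S>::=q u we get {q}; from <S>::=v <L> <G> v we get {v}. So FIRST(<S>) = {ε, q, v}.
FIRST(<L>): from <L>::=t p we get {t}; from <L>::=ε we get {ε}. So FIRST(<L>) = {ε, t}.
FIRST(<B>): from <B>::=<G> we get {ε, p, q, t, u, v}; from <B>::=v u <S> we get {v}; from <B>::=u p t u we get {u}. So FIRST(<B>) = {ε, p, q, t, u, v}.
FIRST(<G>): from <G>::=<S> t we get {q, t, v}; from <G>::=<B> p we get {p, q, t, u, v}; from <G>::=q we get {q}; from <G>::=ε we get {ε}. So FIRST(<G>) = {ε, p, q, t, u, v}.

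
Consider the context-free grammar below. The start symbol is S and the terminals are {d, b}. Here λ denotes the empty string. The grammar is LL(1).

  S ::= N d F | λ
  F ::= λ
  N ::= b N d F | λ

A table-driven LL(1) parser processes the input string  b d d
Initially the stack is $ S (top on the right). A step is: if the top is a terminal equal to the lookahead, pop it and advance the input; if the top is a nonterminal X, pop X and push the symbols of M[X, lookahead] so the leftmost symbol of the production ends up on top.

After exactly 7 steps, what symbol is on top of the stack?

F

     Stack          Input    Action
  1  $ S            b d d $  expand S ::= N d F
  2  $ F d N        b d d $  expand N ::= b N d F
  3  $ F d F d N b  b d d $  match b
  4  $ F d F d N    d d $    expand N ::= λ
  5  $ F d F d      d d $    match d
  6  $ F d F        d $      expand F ::= λ
  7  $ F d          d $      match d
Stack after step 7: $ F (top = F).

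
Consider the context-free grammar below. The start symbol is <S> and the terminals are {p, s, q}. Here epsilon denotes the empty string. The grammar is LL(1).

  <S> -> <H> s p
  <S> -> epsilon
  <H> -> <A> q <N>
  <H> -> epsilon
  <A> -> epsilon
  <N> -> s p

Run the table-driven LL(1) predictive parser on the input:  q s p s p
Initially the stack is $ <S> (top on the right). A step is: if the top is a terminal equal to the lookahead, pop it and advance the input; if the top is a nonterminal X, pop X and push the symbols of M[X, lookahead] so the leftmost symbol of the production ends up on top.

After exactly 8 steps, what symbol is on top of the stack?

step 1: stack=$ <S>  input=q s p s p $  — expand <S> -> <H> s p
step 2: stack=$ p s <H>  input=q s p s p $  — expand <H> -> <A> q <N>
step 3: stack=$ p s <N> q <A>  input=q s p s p $  — expand <A> -> epsilon
step 4: stack=$ p s <N> q  input=q s p s p $  — match q
step 5: stack=$ p s <N>  input=s p s p $  — expand <N> -> s p
step 6: stack=$ p s p s  input=s p s p $  — match s
step 7: stack=$ p s p  input=p s p $  — match p
step 8: stack=$ p s  input=s p $  — match s
Stack after step 8: $ p (top = p).

p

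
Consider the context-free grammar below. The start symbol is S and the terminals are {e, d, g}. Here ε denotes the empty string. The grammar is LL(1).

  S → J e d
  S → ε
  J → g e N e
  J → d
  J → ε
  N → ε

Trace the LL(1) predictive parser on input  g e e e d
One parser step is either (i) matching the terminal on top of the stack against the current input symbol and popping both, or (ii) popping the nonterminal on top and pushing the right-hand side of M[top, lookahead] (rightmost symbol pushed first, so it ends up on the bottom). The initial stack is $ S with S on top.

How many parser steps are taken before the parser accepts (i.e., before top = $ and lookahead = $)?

step 1: stack=$ S  input=g e e e d $  — expand S → J e d
step 2: stack=$ d e J  input=g e e e d $  — expand J → g e N e
step 3: stack=$ d e e N e g  input=g e e e d $  — match g
step 4: stack=$ d e e N e  input=e e e d $  — match e
step 5: stack=$ d e e N  input=e e d $  — expand N → ε
step 6: stack=$ d e e  input=e e d $  — match e
step 7: stack=$ d e  input=e d $  — match e
step 8: stack=$ d  input=d $  — match d
Accept reached after 8 steps.

8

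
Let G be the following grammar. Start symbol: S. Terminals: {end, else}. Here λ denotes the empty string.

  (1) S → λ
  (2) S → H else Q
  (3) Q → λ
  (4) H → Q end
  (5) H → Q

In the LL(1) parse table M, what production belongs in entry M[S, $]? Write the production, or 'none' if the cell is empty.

FIRST(Q): from Q→λ we get {λ}. So FIRST(Q) = {λ}.
FIRST(H): from H→Q end we get {end}; from H→Q we get {λ}. So FIRST(H) = {λ, end}.
FIRST(S): from S→λ we get {λ}; from S→H else Q we get {else, end}. So FIRST(S) = {λ, else, end}.
FOLLOW(S) includes $ since S is the start symbol.
FOLLOW(S): S appears on no right-hand side. Thus FOLLOW(S) = {$}.
For S → λ: FIRST(λ) = {λ}, so it goes in M[S, t] for t ∈ {}; since λ ∈ FIRST, also for every t ∈ FOLLOW(S) = {$}.
For S → H else Q: FIRST(H else Q) = {else, end}, so it goes in M[S, t] for t ∈ {else, end}.

S → λ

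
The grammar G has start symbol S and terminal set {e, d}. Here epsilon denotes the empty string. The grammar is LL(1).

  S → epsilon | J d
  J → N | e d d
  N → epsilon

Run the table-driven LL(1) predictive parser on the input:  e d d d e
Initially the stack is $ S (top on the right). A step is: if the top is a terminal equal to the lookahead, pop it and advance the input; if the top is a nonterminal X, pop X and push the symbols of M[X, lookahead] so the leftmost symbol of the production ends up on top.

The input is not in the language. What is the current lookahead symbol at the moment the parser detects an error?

e

     Stack      Input        Action
  1  $ S        e d d d e $  expand S → J d
  2  $ d J      e d d d e $  expand J → e d d
  3  $ d d d e  e d d d e $  match e
  4  $ d d d    d d d e $    match d
  5  $ d d      d d e $      match d
  6  $ d        d e $        match d
  7  $          e $          error: stack empty but input remains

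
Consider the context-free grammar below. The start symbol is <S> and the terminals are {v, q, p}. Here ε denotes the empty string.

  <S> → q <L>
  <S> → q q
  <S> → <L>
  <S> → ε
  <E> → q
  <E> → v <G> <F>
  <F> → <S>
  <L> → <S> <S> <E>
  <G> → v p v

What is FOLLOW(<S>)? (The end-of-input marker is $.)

{$, q, v}

FIRST(<E>): from <E>→q we get {q}; from <E>→v <G> <F> we get {v}. So FIRST(<E>) = {q, v}.
FIRST(<G>): from <G>→v p v we get {v}. So FIRST(<G>) = {v}.
FIRST(<S>): from <S>→q <L> we get {q}; from <S>→q q we get {q}; from <S>→<L> we get {q, v}; from <S>→ε we get {ε}. So FIRST(<S>) = {ε, q, v}.
FIRST(<F>): from <F>→<S> we get {ε, q, v}. So FIRST(<F>) = {ε, q, v}.
FIRST(<L>): from <L>→<S> <S> <E> we get {q, v}. So FIRST(<L>) = {q, v}.
FOLLOW(<S>) includes $ since <S> is the start symbol.
FOLLOW(<S>): in <F>→<S>, the suffix after <S> is empty, so FOLLOW(<S>) ⊇ FOLLOW(<F>) = {$, q, v}; in <L>→<S> <S> <E> (occurrence 1), <S> is followed by <S> <E> with FIRST {q, v}; in <L>→<S> <S> <E> (occurrence 2), <S> is followed by <E> with FIRST {q, v}. Thus FOLLOW(<S>) = {$, q, v}.
FOLLOW(<L>): in <S>→q <L>, the suffix after <L> is empty, so FOLLOW(<L>) ⊇ FOLLOW(<S>) = {$, q, v}; in <S>→<L>, the suffix after <L> is empty, so FOLLOW(<L>) ⊇ FOLLOW(<S>) = {$, q, v}. Thus FOLLOW(<L>) = {$, q, v}.
FOLLOW(<E>): in <L>→<S> <S> <E>, the suffix after <E> is empty, so FOLLOW(<E>) ⊇ FOLLOW(<L>) = {$, q, v}. Thus FOLLOW(<E>) = {$, q, v}.
FOLLOW(<F>): in <E>→v <G> <F>, the suffix after <F> is empty, so FOLLOW(<F>) ⊇ FOLLOW(<E>) = {$, q, v}. Thus FOLLOW(<F>) = {$, q, v}.
FOLLOW(<G>): in <E>→v <G> <F>, <G> is followed by <F> with FIRST {ε, q, v}; in <E>→v <G> <F>, the suffix after <G> is nullable, so FOLLOW(<G>) ⊇ FOLLOW(<E>) = {$, q, v}. Thus FOLLOW(<G>) = {$, q, v}.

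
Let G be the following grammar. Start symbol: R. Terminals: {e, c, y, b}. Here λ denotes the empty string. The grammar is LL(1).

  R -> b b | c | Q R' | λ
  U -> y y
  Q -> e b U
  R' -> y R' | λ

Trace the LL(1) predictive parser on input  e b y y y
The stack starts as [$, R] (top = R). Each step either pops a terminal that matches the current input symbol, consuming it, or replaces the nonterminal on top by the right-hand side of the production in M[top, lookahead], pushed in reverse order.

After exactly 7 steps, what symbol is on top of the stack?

     Stack       Input        Action
  1  $ R         e b y y y $  expand R -> Q R'
  2  $ R' Q      e b y y y $  expand Q -> e b U
  3  $ R' U b e  e b y y y $  match e
  4  $ R' U b    b y y y $    match b
  5  $ R' U      y y y $      expand U -> y y
  6  $ R' y y    y y y $      match y
  7  $ R' y      y y $        match y
Stack after step 7: $ R' (top = R').

R'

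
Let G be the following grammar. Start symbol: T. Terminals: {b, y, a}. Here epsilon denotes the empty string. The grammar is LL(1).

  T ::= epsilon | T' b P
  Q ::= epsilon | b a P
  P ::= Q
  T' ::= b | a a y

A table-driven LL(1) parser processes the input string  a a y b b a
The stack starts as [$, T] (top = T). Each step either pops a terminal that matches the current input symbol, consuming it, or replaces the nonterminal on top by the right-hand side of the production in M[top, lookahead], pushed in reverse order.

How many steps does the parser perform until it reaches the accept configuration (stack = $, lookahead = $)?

      Stack        Input          Action
   1  $ T          a a y b b a $  expand T ::= T' b P
   2  $ P b T'     a a y b b a $  expand T' ::= a a y
   3  $ P b y a a  a a y b b a $  match a
   4  $ P b y a    a y b b a $    match a
   5  $ P b y      y b b a $      match y
   6  $ P b        b b a $        match b
   7  $ P          b a $          expand P ::= Q
   8  $ Q          b a $          expand Q ::= b a P
   9  $ P a b      b a $          match b
  10  $ P a        a $            match a
  11  $ P          $              expand P ::= Q
  12  $ Q          $              expand Q ::= epsilon
Accept reached after 12 steps.

12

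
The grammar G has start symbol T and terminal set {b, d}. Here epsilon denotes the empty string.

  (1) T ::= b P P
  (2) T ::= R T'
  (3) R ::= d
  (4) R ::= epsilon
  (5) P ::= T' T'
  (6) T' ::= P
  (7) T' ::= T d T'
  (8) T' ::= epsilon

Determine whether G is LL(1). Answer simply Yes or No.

FIRST(T) = {epsilon, b, d}
FIRST(R) = {epsilon, d}
FIRST(P) = {epsilon, b, d}
FIRST(T') = {epsilon, b, d}
FOLLOW(T) = {$, d}
FOLLOW(R) = {$, b, d}
FOLLOW(P) = {$, b, d}
FOLLOW(T') = {$, b, d}
Cell M[R, d] receives both R ::= d and R ::= epsilon — the grammar is not LL(1).

No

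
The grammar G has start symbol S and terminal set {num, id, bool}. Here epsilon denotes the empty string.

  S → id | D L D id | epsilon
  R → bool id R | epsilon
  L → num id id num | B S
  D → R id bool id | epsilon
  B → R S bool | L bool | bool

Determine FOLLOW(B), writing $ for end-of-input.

FIRST(R) = {epsilon, bool}
FIRST(D) = {epsilon, bool, id}  (via R id bool id)
FIRST(S) = {epsilon, bool, id, num}  (via D L D id)
FIRST(L) = {bool, id, num}  (via B S)
FIRST(B) = {bool, id, num}  (via R S bool, L bool)
FOLLOW(S) includes $ since S is the start symbol.
FOLLOW(R): in R→bool id R, the suffix after R is empty (adds nothing new); in D→R id bool id, R is followed by id bool id with FIRST {id}; in B→R S bool, R is followed by S bool with FIRST {bool, id, num}. Thus FOLLOW(R) = {bool, id, num}.
FOLLOW(L): in S→D L D id, L is followed by D id with FIRST {bool, id}; in B→L bool, L is followed by bool with FIRST {bool}. Thus FOLLOW(L) = {bool, id}.
FOLLOW(S): in L→B S, the suffix after S is empty, so FOLLOW(S) ⊇ FOLLOW(L) = {bool, id}; in B→R S bool, S is followed by bool with FIRST {bool}. Thus FOLLOW(S) = {$, bool, id}.
FOLLOW(D): in S→D L D id (occurrence 1), D is followed by L D id with FIRST {bool, id, num}; in S→D L D id (occurrence 2), D is followed by id with FIRST {id}. Thus FOLLOW(D) = {bool, id, num}.
FOLLOW(B): in L→B S, B is followed by S with FIRST {epsilon, bool, id, num}; in L→B S, the suffix after B is nullable, so FOLLOW(B) ⊇ FOLLOW(L) = {bool, id}. Thus FOLLOW(B) = {bool, id, num}.

{bool, id, num}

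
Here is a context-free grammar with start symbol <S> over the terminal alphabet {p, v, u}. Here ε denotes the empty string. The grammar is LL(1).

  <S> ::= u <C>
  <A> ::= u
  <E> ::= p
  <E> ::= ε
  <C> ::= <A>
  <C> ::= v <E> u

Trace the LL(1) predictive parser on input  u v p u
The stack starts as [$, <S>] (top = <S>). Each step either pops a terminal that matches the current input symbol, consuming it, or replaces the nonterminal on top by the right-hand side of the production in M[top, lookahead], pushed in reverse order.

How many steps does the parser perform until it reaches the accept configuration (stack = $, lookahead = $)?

     Stack      Input      Action
  1  $ <S>      u v p u $  expand <S> ::= u <C>
  2  $ <C> u    u v p u $  match u
  3  $ <C>      v p u $    expand <C> ::= v <E> u
  4  $ u <E> v  v p u $    match v
  5  $ u <E>    p u $      expand <E> ::= p
  6  $ u p      p u $      match p
  7  $ u        u $        match u
Accept reached after 7 steps.

7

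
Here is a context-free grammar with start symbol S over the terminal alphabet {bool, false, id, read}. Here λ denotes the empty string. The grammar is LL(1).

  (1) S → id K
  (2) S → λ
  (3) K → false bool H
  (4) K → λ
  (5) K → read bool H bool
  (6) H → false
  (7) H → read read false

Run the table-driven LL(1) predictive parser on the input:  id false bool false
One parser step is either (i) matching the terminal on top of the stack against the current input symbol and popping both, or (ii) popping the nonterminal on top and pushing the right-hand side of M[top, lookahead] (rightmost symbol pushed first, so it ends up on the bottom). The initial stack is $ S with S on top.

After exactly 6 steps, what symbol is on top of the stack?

false

step 1: stack=$ S  input=id false bool false $  — expand S → id K
step 2: stack=$ K id  input=id false bool false $  — match id
step 3: stack=$ K  input=false bool false $  — expand K → false bool H
step 4: stack=$ H bool false  input=false bool false $  — match false
step 5: stack=$ H bool  input=bool false $  — match bool
step 6: stack=$ H  input=false $  — expand H → false
Stack after step 6: $ false (top = false).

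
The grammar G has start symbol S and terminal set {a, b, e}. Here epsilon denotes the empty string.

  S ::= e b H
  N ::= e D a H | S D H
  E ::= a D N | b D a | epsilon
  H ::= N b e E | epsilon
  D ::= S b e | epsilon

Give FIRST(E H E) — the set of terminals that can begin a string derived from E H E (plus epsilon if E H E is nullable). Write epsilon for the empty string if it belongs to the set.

FIRST(S) = {e}
FIRST(E) = {epsilon, a, b}
FIRST(N) = {e}  (via S D H)
FIRST(D) = {epsilon, e}  (via S b e)
FIRST(H) = {epsilon, e}  (via N b e E)
FIRST(E H E): take FIRST of each symbol in turn, carrying on past any symbol whose FIRST contains epsilon; result {epsilon, a, b, e}.

{epsilon, a, b, e}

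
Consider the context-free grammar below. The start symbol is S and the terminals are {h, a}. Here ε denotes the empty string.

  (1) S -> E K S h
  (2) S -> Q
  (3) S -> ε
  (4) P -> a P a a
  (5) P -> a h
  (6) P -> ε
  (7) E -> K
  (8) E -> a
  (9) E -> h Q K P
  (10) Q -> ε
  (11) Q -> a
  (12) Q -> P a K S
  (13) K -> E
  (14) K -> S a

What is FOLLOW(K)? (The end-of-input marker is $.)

FIRST(P) = {ε, a}
FIRST(Q) = {ε, a}  (via P a K S)
FIRST(S) = {ε, a, h}  (via E K S h, Q)
FIRST(E) = {a, h}  (via K)
FIRST(K) = {a, h}  (via E, S a)
FOLLOW(S) includes $ since S is the start symbol.
FOLLOW(S): in S->E K S h, S is followed by h with FIRST {h}; in Q->P a K S, the suffix after S is empty, so FOLLOW(S) ⊇ FOLLOW(Q) = {$, a, h}; in K->S a, S is followed by a with FIRST {a}. Thus FOLLOW(S) = {$, a, h}.
FOLLOW(Q): in S->Q, the suffix after Q is empty, so FOLLOW(Q) ⊇ FOLLOW(S) = {$, a, h}; in E->h Q K P, Q is followed by K P with FIRST {a, h}. Thus FOLLOW(Q) = {$, a, h}.
FOLLOW(P): in P->a P a a, P is followed by a a with FIRST {a}; in E->h Q K P, the suffix after P is empty, so FOLLOW(P) ⊇ FOLLOW(E) = {$, a, h}; in Q->P a K S, P is followed by a K S with FIRST {a}. Thus FOLLOW(P) = {$, a, h}.
FOLLOW(E): in S->E K S h, E is followed by K S h with FIRST {a, h}; in K->E, the suffix after E is empty, so FOLLOW(E) ⊇ FOLLOW(K) = {$, a, h}. Thus FOLLOW(E) = {$, a, h}.
FOLLOW(K): in S->E K S h, K is followed by S h with FIRST {a, h}; in E->K, the suffix after K is empty, so FOLLOW(K) ⊇ FOLLOW(E) = {$, a, h}; in E->h Q K P, K is followed by P with FIRST {ε, a}; in E->h Q K P, the suffix after K is nullable, so FOLLOW(K) ⊇ FOLLOW(E) = {$, a, h}; in Q->P a K S, K is followed by S with FIRST {ε, a, h}; in Q->P a K S, the suffix after K is nullable, so FOLLOW(K) ⊇ FOLLOW(Q) = {$, a, h}. Thus FOLLOW(K) = {$, a, h}.

{$, a, h}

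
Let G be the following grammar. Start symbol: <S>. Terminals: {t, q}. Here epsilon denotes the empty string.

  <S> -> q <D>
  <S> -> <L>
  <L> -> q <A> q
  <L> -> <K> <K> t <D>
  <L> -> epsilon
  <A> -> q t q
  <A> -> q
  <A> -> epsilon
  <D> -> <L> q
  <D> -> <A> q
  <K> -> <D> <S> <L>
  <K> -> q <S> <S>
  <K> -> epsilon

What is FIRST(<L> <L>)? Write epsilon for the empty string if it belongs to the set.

{epsilon, q, t}

FIRST(<A>): from <A>->q t q we get {q}; from <A>->q we get {q}; from <A>->epsilon we get {epsilon}. So FIRST(<A>) = {epsilon, q}.
FIRST(<S>): from <S>->q <D> we get {q}; from <S>-><L> we get {epsilon, q, t}. So FIRST(<S>) = {epsilon, q, t}.
FIRST(<L>): from <L>->q <A> q we get {q}; from <L>-><K> <K> t <D> we get {q, t}; from <L>->epsilon we get {epsilon}. So FIRST(<L>) = {epsilon, q, t}.
FIRST(<D>): from <D>-><L> q we get {q, t}; from <D>-><A> q we get {q}. So FIRST(<D>) = {q, t}.
FIRST(<K>): from <K>-><D> <S> <L> we get {q, t}; from <K>->q <S> <S> we get {q}; from <K>->epsilon we get {epsilon}. So FIRST(<K>) = {epsilon, q, t}.
FIRST(<L> <L>): take FIRST of each symbol in turn, carrying on past any symbol whose FIRST contains epsilon; result {epsilon, q, t}.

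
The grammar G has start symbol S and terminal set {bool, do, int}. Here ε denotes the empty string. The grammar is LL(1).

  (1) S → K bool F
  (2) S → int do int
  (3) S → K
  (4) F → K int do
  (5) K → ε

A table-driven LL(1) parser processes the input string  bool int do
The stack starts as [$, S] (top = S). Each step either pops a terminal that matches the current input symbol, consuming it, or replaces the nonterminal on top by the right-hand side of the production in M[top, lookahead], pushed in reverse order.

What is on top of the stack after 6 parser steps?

     Stack       Input          Action
  1  $ S         bool int do $  expand S → K bool F
  2  $ F bool K  bool int do $  expand K → ε
  3  $ F bool    bool int do $  match bool
  4  $ F         int do $       expand F → K int do
  5  $ do int K  int do $       expand K → ε
  6  $ do int    int do $       match int
Stack after step 6: $ do (top = do).

do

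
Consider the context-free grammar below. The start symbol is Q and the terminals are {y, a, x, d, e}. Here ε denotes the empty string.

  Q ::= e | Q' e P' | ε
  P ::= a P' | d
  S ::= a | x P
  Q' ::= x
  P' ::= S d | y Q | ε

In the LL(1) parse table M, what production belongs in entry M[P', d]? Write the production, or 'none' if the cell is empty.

P' ::= ε

FIRST(P): from P::=a P' we get {a}; from P::=d we get {d}. So FIRST(P) = {a, d}.
FIRST(S): from S::=a we get {a}; from S::=x P we get {x}. So FIRST(S) = {a, x}.
FIRST(Q'): from Q'::=x we get {x}. So FIRST(Q') = {x}.
FIRST(Q): from Q::=e we get {e}; from Q::=Q' e P' we get {x}; from Q::=ε we get {ε}. So FIRST(Q) = {ε, e, x}.
FIRST(P'): from P'::=S d we get {a, x}; from P'::=y Q we get {y}; from P'::=ε we get {ε}. So FIRST(P') = {ε, a, x, y}.
FOLLOW(Q) includes $ since Q is the start symbol.
FOLLOW(P): in S::=x P, the suffix after P is empty, so FOLLOW(P) ⊇ FOLLOW(S) = {d}. Thus FOLLOW(P) = {d}.
FOLLOW(Q): in P'::=y Q, the suffix after Q is empty, so FOLLOW(Q) ⊇ FOLLOW(P') = {$, d}. Thus FOLLOW(Q) = {$, d}.
FOLLOW(P'): in Q::=Q' e P', the suffix after P' is empty, so FOLLOW(P') ⊇ FOLLOW(Q) = {$, d}; in P::=a P', the suffix after P' is empty, so FOLLOW(P') ⊇ FOLLOW(P) = {d}. Thus FOLLOW(P') = {$, d}.
For P' ::= S d: FIRST(S d) = {a, x}, so it goes in M[P', t] for t ∈ {a, x}.
For P' ::= y Q: FIRST(y Q) = {y}, so it goes in M[P', t] for t ∈ {y}.
For P' ::= ε: FIRST(ε) = {ε}, so it goes in M[P', t] for t ∈ {}; since ε ∈ FIRST, also for every t ∈ FOLLOW(P') = {$, d}.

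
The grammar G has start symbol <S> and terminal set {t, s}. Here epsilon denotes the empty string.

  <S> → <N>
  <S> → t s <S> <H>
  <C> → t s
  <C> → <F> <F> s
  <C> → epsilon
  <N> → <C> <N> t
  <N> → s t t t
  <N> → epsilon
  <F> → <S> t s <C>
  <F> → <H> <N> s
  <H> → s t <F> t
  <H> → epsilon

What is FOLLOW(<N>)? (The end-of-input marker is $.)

{$, s, t}

FIRST(<H>) = {epsilon, s}
FIRST(<S>) = {epsilon, s, t}  (via <N>)
FIRST(<C>) = {epsilon, s, t}  (via <F> <F> s)
FIRST(<N>) = {epsilon, s, t}  (via <C> <N> t)
FIRST(<F>) = {s, t}  (via <S> t s <C>, <H> <N> s)
FOLLOW(<S>) includes $ since <S> is the start symbol.
FOLLOW(<S>): in <S>→t s <S> <H>, <S> is followed by <H> with FIRST {epsilon, s}; in <S>→t s <S> <H>, the suffix after <S> is nullable (adds nothing new); in <F>→<S> t s <C>, <S> is followed by t s <C> with FIRST {t}. Thus FOLLOW(<S>) = {$, s, t}.
FOLLOW(<N>): in <S>→<N>, the suffix after <N> is empty, so FOLLOW(<N>) ⊇ FOLLOW(<S>) = {$, s, t}; in <N>→<C> <N> t, <N> is followed by t with FIRST {t}; in <F>→<H> <N> s, <N> is followed by s with FIRST {s}. Thus FOLLOW(<N>) = {$, s, t}.
FOLLOW(<F>): in <C>→<F> <F> s (occurrence 1), <F> is followed by <F> s with FIRST {s, t}; in <C>→<F> <F> s (occurrence 2), <F> is followed by s with FIRST {s}; in <H>→s t <F> t, <F> is followed by t with FIRST {t}. Thus FOLLOW(<F>) = {s, t}.
FOLLOW(<C>): in <N>→<C> <N> t, <C> is followed by <N> t with FIRST {s, t}; in <F>→<S> t s <C>, the suffix after <C> is empty, so FOLLOW(<C>) ⊇ FOLLOW(<F>) = {s, t}. Thus FOLLOW(<C>) = {s, t}.
FOLLOW(<H>): in <S>→t s <S> <H>, the suffix after <H> is empty, so FOLLOW(<H>) ⊇ FOLLOW(<S>) = {$, s, t}; in <F>→<H> <N> s, <H> is followed by <N> s with FIRST {s, t}. Thus FOLLOW(<H>) = {$, s, t}.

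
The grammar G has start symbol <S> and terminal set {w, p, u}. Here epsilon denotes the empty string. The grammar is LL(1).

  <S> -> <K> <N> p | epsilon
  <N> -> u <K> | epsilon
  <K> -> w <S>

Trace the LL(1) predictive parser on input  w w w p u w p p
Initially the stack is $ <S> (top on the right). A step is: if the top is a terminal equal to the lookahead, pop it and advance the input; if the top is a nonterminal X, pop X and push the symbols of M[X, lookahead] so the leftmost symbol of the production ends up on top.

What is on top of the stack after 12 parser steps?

<N>

step 1: stack=$ <S>  input=w w w p u w p p $  — expand <S> -> <K> <N> p
step 2: stack=$ p <N> <K>  input=w w w p u w p p $  — expand <K> -> w <S>
step 3: stack=$ p <N> <S> w  input=w w w p u w p p $  — match w
step 4: stack=$ p <N> <S>  input=w w p u w p p $  — expand <S> -> <K> <N> p
step 5: stack=$ p <N> p <N> <K>  input=w w p u w p p $  — expand <K> -> w <S>
step 6: stack=$ p <N> p <N> <S> w  input=w w p u w p p $  — match w
step 7: stack=$ p <N> p <N> <S>  input=w p u w p p $  — expand <S> -> <K> <N> p
step 8: stack=$ p <N> p <N> p <N> <K>  input=w p u w p p $  — expand <K> -> w <S>
step 9: stack=$ p <N> p <N> p <N> <S> w  input=w p u w p p $  — match w
step 10: stack=$ p <N> p <N> p <N> <S>  input=p u w p p $  — expand <S> -> epsilon
step 11: stack=$ p <N> p <N> p <N>  input=p u w p p $  — expand <N> -> epsilon
step 12: stack=$ p <N> p <N> p  input=p u w p p $  — match p
Stack after step 12: $ p <N> p <N> (top = <N>).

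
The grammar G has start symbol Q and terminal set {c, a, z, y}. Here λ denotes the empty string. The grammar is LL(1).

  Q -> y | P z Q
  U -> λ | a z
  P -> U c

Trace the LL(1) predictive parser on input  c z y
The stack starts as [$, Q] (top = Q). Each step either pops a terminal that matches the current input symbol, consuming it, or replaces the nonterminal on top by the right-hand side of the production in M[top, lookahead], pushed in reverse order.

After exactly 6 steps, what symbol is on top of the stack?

     Stack      Input    Action
  1  $ Q        c z y $  expand Q -> P z Q
  2  $ Q z P    c z y $  expand P -> U c
  3  $ Q z c U  c z y $  expand U -> λ
  4  $ Q z c    c z y $  match c
  5  $ Q z      z y $    match z
  6  $ Q        y $      expand Q -> y
Stack after step 6: $ y (top = y).

y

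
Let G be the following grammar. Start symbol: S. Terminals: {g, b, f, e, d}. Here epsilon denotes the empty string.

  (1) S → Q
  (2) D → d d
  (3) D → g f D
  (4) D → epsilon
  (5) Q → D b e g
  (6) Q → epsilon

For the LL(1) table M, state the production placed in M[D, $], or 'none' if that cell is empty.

none

FIRST(D): from D→d d we get {d}; from D→g f D we get {g}; from D→epsilon we get {epsilon}. So FIRST(D) = {epsilon, d, g}.
FIRST(Q): from Q→D b e g we get {b, d, g}; from Q→epsilon we get {epsilon}. So FIRST(Q) = {epsilon, b, d, g}.
FIRST(S): from S→Q we get {epsilon, b, d, g}. So FIRST(S) = {epsilon, b, d, g}.
FOLLOW(S) includes $ since S is the start symbol.
FOLLOW(D): in D→g f D, the suffix after D is empty (adds nothing new); in Q→D b e g, D is followed by b e g with FIRST {b}. Thus FOLLOW(D) = {b}.
For D → d d: FIRST(d d) = {d}, so it goes in M[D, t] for t ∈ {d}.
For D → g f D: FIRST(g f D) = {g}, so it goes in M[D, t] for t ∈ {g}.
For D → epsilon: FIRST(epsilon) = {epsilon}, so it goes in M[D, t] for t ∈ {}; since epsilon ∈ FIRST, also for every t ∈ FOLLOW(D) = {b}.
None of these place a production in M[D, $].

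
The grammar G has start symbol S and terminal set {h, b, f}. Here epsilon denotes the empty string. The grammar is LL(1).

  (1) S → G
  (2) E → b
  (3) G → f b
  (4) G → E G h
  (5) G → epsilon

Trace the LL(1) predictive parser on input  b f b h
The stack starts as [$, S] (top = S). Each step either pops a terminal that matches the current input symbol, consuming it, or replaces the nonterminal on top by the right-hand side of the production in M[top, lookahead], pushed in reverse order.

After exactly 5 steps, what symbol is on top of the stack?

f

step 1: stack=$ S  input=b f b h $  — expand S → G
step 2: stack=$ G  input=b f b h $  — expand G → E G h
step 3: stack=$ h G E  input=b f b h $  — expand E → b
step 4: stack=$ h G b  input=b f b h $  — match b
step 5: stack=$ h G  input=f b h $  — expand G → f b
Stack after step 5: $ h b f (top = f).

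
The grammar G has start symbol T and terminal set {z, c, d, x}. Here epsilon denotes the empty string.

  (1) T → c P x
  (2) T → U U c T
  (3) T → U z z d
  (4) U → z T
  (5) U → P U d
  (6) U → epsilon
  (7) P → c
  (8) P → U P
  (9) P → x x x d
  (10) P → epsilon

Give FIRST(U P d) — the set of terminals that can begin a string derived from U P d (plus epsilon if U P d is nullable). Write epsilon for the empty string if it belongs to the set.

{c, d, x, z}

FIRST(T): from T→c P x we get {c}; from T→U U c T we get {c, d, x, z}; from T→U z z d we get {c, d, x, z}. So FIRST(T) = {c, d, x, z}.
FIRST(U): from U→z T we get {z}; from U→P U d we get {c, d, x, z}; from U→epsilon we get {epsilon}. So FIRST(U) = {epsilon, c, d, x, z}.
FIRST(P): from P→c we get {c}; from P→U P we get {epsilon, c, d, x, z}; from P→x x x d we get {x}; from P→epsilon we get {epsilon}. So FIRST(P) = {epsilon, c, d, x, z}.
FIRST(U P d): take FIRST of each symbol in turn, carrying on past any symbol whose FIRST contains epsilon; result {c, d, x, z}.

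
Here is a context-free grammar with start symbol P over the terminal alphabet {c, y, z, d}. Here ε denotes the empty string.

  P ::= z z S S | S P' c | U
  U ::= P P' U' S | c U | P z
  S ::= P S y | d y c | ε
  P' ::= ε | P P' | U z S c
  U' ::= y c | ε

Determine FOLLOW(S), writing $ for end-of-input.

FIRST(U'): from U'::=y c we get {y}; from U'::=ε we get {ε}. So FIRST(U') = {ε, y}.
FIRST(P): from P::=z z S S we get {z}; from P::=S P' c we get {c, d, z}; from P::=U we get {c, d, z}. So FIRST(P) = {c, d, z}.
FIRST(U): from U::=P P' U' S we get {c, d, z}; from U::=c U we get {c}; from U::=P z we get {c, d, z}. So FIRST(U) = {c, d, z}.
FIRST(S): from S::=P S y we get {c, d, z}; from S::=d y c we get {d}; from S::=ε we get {ε}. So FIRST(S) = {ε, c, d, z}.
FIRST(P'): from P'::=ε we get {ε}; from P'::=P P' we get {c, d, z}; from P'::=U z S c we get {c, d, z}. So FIRST(P') = {ε, c, d, z}.
FOLLOW(P) includes $ since P is the start symbol.
FOLLOW(P): in U::=P P' U' S, P is followed by P' U' S with FIRST {ε, c, d, y, z}; in U::=P P' U' S, the suffix after P is nullable, so FOLLOW(P) ⊇ FOLLOW(U) = {$, c, d, y, z}; in U::=P z, P is followed by z with FIRST {z}; in S::=P S y, P is followed by S y with FIRST {c, d, y, z}; in P'::=P P', P is followed by P' with FIRST {ε, c, d, z}; in P'::=P P', the suffix after P is nullable, so FOLLOW(P) ⊇ FOLLOW(P') = {$, c, d, y, z}. Thus FOLLOW(P) = {$, c, d, y, z}.
FOLLOW(U): in P::=U, the suffix after U is empty, so FOLLOW(U) ⊇ FOLLOW(P) = {$, c, d, y, z}; in U::=c U, the suffix after U is empty (adds nothing new); in P'::=U z S c, U is followed by z S c with FIRST {z}. Thus FOLLOW(U) = {$, c, d, y, z}.
FOLLOW(S): in P::=z z S S (occurrence 1), S is followed by S with FIRST {ε, c, d, z}; in P::=z z S S (occurrence 1), the suffix after S is nullable, so FOLLOW(S) ⊇ FOLLOW(P) = {$, c, d, y, z}; in P::=z z S S (occurrence 2), the suffix after S is empty, so FOLLOW(S) ⊇ FOLLOW(P) = {$, c, d, y, z}; in P::=S P' c, S is followed by P' c with FIRST {c, d, z}; in U::=P P' U' S, the suffix after S is empty, so FOLLOW(S) ⊇ FOLLOW(U) = {$, c, d, y, z}; in S::=P S y, S is followed by y with FIRST {y}; in P'::=U z S c, S is followed by c with FIRST {c}. Thus FOLLOW(S) = {$, c, d, y, z}.
FOLLOW(P'): in P::=S P' c, P' is followed by c with FIRST {c}; in U::=P P' U' S, P' is followed by U' S with FIRST {ε, c, d, y, z}; in U::=P P' U' S, the suffix after P' is nullable, so FOLLOW(P') ⊇ FOLLOW(U) = {$, c, d, y, z}; in P'::=P P', the suffix after P' is empty (adds nothing new). Thus FOLLOW(P') = {$, c, d, y, z}.
FOLLOW(U'): in U::=P P' U' S, U' is followed by S with FIRST {ε, c, d, z}; in U::=P P' U' S, the suffix after U' is nullable, so FOLLOW(U') ⊇ FOLLOW(U) = {$, c, d, y, z}. Thus FOLLOW(U') = {$, c, d, y, z}.

{$, c, d, y, z}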